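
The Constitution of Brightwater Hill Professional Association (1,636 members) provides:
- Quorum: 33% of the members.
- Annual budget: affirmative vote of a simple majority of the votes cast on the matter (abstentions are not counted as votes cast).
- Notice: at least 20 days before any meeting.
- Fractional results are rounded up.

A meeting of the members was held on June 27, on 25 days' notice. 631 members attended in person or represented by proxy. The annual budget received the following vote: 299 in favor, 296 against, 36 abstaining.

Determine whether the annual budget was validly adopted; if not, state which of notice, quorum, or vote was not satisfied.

Valid — all requirements satisfied.

Notice: 25 days given; 20 required. Satisfied.
Quorum: 33% of 1,636 = 539.88, rounded up to 540; 631 present. Satisfied.
Vote: requires a majority of the votes cast (631 − 36 abstaining = 595); a majority of 595 is 298, so 298 needed; 299 in favor. Satisfied.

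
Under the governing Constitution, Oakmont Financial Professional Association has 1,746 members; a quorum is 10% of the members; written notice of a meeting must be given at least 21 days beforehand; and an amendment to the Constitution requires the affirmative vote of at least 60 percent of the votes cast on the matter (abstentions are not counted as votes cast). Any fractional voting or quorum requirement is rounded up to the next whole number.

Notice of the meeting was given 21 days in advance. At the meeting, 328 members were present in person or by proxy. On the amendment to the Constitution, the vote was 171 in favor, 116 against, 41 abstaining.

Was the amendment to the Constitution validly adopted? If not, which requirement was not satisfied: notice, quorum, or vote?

Notice: 21 days given; 21 required. Satisfied.
Quorum: 10% of 1,746 = 174.60, rounded up to 175; 328 present. Satisfied.
Vote: requires three-fifths of the votes cast (328 − 41 abstaining = 287); 3/5 of 287 = 172.20, rounded up to 173, so 173 needed; 171 in favor. Not satisfied.

Invalid — vote requirement not satisfied.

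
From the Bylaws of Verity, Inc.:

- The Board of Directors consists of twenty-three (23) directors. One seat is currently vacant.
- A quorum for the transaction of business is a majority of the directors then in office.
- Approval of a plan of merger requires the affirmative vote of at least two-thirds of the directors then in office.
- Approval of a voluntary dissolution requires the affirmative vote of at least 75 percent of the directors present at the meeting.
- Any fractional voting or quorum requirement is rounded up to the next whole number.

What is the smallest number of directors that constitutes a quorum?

12

A majority of 22 is 12.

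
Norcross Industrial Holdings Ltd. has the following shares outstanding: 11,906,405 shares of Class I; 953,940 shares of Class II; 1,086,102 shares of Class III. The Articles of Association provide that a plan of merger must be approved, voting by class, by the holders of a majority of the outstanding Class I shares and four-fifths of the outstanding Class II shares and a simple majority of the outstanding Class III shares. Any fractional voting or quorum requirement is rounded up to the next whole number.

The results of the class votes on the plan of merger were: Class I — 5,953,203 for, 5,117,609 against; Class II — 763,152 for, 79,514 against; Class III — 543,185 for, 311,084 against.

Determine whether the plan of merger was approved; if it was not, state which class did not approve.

Approved — every class gave the required vote.

Class I: a majority of 11906405 is 5953203; 5,953,203 required, 5,953,203 in favor — approved.
Class II: 4/5 of 953940 = 763152; 763,152 required, 763,152 in favor — approved.
Class III: a majority of 1086102 is 543052; 543,052 required, 543,185 in favor — approved.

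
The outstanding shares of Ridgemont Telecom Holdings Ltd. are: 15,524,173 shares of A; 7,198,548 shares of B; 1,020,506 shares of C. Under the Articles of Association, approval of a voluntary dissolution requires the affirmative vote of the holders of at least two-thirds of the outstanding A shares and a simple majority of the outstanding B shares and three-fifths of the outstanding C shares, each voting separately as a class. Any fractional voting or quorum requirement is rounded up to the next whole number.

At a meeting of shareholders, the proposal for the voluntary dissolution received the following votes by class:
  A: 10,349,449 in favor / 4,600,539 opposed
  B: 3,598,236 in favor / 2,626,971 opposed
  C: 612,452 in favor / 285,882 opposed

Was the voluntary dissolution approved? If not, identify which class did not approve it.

Not approved — the B shares did not give the required vote.

A: 2/3 of 15524173 = 10349448.67, rounded up to 10349449; 10,349,449 required, 10,349,449 in favor — approved.
B: a majority of 7198548 is 3599275; 3,599,275 required, 3,598,236 in favor — not approved.
C: 3/5 of 1020506 = 612303.60, rounded up to 612304; 612,304 required, 612,452 in favor — approved.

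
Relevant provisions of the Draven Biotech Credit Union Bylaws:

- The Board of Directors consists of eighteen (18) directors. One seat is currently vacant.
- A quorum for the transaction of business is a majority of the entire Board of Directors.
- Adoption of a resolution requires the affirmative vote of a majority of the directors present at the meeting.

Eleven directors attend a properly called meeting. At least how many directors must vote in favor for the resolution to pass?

The resolution requires a majority of the directors present (11).
A majority of 11 is 6.

6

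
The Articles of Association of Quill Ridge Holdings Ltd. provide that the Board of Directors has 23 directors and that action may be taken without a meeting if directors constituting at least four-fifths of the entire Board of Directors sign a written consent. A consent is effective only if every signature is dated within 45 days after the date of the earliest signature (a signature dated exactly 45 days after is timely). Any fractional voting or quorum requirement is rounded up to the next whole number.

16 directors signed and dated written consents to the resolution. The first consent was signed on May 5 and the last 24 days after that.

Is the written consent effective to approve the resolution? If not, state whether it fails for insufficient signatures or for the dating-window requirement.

Not effective — insufficient signatures.

Signatures required: at least four-fifths of 23 — 4/5 of 23 = 18.40, rounded up to 19, so 19 needed; 16 signed. Insufficient.
Dating window: the latest signature is 24 days after the earliest; the limit is 45 days. Within the window.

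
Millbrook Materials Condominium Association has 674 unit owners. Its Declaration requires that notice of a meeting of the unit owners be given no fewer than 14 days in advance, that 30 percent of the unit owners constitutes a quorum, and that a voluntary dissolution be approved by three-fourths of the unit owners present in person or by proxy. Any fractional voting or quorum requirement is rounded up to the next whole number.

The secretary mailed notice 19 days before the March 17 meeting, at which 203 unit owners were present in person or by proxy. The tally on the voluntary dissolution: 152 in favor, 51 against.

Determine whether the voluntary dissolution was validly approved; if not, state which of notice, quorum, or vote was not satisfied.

Notice: 19 days given; 14 required. Satisfied.
Quorum: 30% of 674 = 202.20, rounded up to 203; 203 present. Satisfied.
Vote: requires three-fourths of those present (203); 3/4 of 203 = 152.25, rounded up to 153, so 153 needed; 152 in favor. Not satisfied.

Invalid — vote requirement not satisfied.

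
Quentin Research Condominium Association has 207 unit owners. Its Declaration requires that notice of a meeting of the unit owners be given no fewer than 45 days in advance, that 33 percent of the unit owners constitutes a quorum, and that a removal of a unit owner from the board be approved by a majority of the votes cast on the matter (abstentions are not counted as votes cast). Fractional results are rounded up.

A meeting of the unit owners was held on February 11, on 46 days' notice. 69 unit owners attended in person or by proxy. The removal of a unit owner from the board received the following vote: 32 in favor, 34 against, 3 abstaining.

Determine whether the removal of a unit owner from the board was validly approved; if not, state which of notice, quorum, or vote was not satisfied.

Notice: 46 days given; 45 required. Satisfied.
Quorum: 33% of 207 = 68.31, rounded up to 69; 69 present. Satisfied.
Vote: requires a majority of the votes cast (69 − 3 abstaining = 66); a majority of 66 is 34, so 34 needed; 32 in favor. Not satisfied.

Invalid — vote requirement not satisfied.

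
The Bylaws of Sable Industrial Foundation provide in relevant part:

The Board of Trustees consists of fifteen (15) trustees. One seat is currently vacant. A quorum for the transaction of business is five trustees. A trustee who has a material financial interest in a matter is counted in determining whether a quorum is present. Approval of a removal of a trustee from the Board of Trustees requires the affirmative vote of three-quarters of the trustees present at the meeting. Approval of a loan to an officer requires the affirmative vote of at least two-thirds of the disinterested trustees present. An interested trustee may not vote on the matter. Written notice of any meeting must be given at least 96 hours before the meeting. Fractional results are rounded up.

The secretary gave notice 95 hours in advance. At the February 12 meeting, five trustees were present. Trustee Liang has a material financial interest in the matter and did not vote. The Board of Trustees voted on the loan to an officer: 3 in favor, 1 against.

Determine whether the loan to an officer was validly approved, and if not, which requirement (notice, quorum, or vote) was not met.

Invalid — notice requirement not satisfied.

Notice: 95 hours given; 96 required (95 < 96). Not satisfied.
Quorum: 5 present (interested trustees count toward quorum); quorum is 5. Satisfied.
Vote: the loan to an officer requires two-thirds of the disinterested trustees present (5 − 1 = 4). 2/3 of 4 = 2.67, rounded up to 3, so 3 affirmative votes are needed; 3 voted in favor. Satisfied.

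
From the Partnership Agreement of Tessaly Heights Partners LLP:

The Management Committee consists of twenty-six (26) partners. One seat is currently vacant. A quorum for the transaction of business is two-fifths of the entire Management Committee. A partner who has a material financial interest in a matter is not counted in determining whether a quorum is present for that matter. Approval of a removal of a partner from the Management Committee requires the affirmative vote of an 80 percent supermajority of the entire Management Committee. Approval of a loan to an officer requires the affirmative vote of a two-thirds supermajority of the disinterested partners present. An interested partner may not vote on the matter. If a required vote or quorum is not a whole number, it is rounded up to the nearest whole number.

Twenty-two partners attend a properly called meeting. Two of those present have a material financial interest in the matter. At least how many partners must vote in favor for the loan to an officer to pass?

The loan to an officer requires two-thirds of the disinterested partners present (22 − 2 = 20).
2/3 of 20 = 13.33, rounded up to 14.

14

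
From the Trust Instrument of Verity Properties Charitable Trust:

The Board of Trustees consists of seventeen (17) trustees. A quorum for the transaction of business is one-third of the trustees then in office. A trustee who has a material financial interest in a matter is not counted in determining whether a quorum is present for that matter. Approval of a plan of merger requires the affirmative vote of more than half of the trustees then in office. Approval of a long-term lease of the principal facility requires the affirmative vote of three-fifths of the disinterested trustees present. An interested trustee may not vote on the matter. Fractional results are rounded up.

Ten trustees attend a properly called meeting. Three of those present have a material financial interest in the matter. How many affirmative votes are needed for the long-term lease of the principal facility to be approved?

The long-term lease of the principal facility requires three-fifths of the disinterested trustees present (10 − 3 = 7).
3/5 of 7 = 4.20, rounded up to 5.

5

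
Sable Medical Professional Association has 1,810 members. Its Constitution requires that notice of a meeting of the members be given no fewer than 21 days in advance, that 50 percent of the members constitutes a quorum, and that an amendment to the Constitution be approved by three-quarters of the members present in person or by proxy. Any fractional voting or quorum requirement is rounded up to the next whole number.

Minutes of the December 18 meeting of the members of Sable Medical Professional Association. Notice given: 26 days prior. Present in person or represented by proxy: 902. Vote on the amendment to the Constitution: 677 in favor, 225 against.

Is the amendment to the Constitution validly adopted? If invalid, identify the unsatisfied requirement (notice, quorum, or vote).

Invalid — quorum requirement not satisfied.

Notice: 26 days given; 21 required. Satisfied.
Quorum: 50% of 1,810 = 905; 902 present. Not satisfied.
Vote: requires three-fourths of those present (902); 3/4 of 902 = 676.50, rounded up to 677, so 677 needed; 677 in favor. Satisfied.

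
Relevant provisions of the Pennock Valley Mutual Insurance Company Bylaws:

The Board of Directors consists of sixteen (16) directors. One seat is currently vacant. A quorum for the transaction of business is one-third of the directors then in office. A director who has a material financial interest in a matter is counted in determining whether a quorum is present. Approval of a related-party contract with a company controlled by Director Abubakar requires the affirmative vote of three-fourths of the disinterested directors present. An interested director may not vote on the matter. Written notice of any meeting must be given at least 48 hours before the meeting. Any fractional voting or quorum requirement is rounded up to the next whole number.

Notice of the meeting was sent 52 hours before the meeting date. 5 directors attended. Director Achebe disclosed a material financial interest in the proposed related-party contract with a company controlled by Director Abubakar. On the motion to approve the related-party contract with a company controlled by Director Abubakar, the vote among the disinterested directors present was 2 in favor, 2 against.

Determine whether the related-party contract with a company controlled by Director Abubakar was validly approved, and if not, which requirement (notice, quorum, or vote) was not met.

Invalid — vote requirement not satisfied.

Notice: 52 hours given; 48 required (52 ≥ 48). Satisfied.
Quorum: 5 present (interested directors count toward quorum); quorum is 5. Satisfied.
Vote: the related-party contract with a company controlled by Director Abubakar requires three-fourths of the disinterested directors present (5 − 1 = 4). 3/4 of 4 = 3, so 3 affirmative votes are needed; 2 voted in favor. Not satisfied.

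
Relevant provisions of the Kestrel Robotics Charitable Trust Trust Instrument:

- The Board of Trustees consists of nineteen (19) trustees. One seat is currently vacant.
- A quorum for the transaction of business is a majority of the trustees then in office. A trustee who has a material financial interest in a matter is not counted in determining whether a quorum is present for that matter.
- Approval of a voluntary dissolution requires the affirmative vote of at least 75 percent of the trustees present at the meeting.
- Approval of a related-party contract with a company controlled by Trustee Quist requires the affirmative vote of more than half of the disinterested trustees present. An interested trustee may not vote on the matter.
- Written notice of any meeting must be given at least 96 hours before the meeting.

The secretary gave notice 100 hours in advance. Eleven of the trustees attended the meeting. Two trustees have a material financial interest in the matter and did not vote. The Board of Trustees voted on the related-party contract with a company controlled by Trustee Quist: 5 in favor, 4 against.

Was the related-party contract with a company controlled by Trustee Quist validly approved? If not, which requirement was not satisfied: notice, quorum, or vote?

Invalid — quorum requirement not satisfied.

Notice: 100 hours given; 96 required (100 ≥ 96). Satisfied.
Quorum: 11 present, but the 2 interested trustees do not count, leaving 9. Quorum is 10. Not satisfied.
Vote: the related-party contract with a company controlled by Trustee Quist requires a majority of the disinterested trustees present (11 − 2 = 9). A majority of 9 is 5, so 5 affirmative votes are needed; 5 voted in favor. Satisfied. (Moot — without a quorum no business can be validly transacted.)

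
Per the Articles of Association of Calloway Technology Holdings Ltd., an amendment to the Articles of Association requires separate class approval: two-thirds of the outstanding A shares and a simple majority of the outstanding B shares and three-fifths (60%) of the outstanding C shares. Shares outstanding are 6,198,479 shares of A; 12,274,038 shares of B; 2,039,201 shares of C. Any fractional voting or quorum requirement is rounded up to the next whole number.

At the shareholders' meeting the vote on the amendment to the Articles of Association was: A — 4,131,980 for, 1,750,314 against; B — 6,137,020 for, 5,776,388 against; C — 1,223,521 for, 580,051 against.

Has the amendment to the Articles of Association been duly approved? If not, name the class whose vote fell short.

A: 2/3 of 6198479 = 4132319.33, rounded up to 4132320; 4,132,320 required, 4,131,980 in favor — not approved.
B: a majority of 12274038 is 6137020; 6,137,020 required, 6,137,020 in favor — approved.
C: 3/5 of 2039201 = 1223520.60, rounded up to 1223521; 1,223,521 required, 1,223,521 in favor — approved.

Not approved — the A shares did not give the required vote.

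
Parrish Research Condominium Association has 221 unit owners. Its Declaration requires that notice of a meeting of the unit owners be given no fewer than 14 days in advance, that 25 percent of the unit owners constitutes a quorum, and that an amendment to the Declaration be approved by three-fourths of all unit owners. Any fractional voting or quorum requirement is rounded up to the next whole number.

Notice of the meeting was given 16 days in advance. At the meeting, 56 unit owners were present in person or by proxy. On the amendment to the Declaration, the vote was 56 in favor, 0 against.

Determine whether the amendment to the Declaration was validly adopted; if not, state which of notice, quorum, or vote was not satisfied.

Invalid — vote requirement not satisfied.

Notice: 16 days given; 14 required. Satisfied.
Quorum: 25% of 221 = 55.25, rounded up to 56; 56 present. Satisfied.
Vote: requires three-fourths of all unit owners (221); 3/4 of 221 = 165.75, rounded up to 166, so 166 needed; 56 in favor. Not satisfied.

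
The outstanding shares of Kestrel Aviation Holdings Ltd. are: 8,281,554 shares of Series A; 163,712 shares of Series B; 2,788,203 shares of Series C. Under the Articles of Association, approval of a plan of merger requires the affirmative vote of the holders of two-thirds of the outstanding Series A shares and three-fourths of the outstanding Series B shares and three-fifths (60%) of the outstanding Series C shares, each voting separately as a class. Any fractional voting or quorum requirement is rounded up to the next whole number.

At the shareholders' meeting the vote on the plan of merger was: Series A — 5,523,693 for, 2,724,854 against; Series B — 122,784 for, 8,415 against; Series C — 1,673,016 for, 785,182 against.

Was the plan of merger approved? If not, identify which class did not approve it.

Series A: 2/3 of 8281554 = 5521036; 5,521,036 required, 5,523,693 in favor — approved.
Series B: 3/4 of 163712 = 122784; 122,784 required, 122,784 in favor — approved.
Series C: 3/5 of 2788203 = 1672921.80, rounded up to 1672922; 1,672,922 required, 1,673,016 in favor — approved.

Approved — every class gave the required vote.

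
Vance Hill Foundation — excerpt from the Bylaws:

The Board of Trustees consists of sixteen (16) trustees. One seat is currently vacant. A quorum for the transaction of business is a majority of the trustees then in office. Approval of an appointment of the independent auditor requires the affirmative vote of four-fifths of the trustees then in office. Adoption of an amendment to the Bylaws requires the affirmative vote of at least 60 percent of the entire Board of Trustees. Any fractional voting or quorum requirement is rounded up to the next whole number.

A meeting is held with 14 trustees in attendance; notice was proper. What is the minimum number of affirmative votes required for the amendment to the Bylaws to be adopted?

10

The amendment to the Bylaws requires three-fifths of the entire Board of Trustees (16).
3/5 of 16 = 9.60, rounded up to 10.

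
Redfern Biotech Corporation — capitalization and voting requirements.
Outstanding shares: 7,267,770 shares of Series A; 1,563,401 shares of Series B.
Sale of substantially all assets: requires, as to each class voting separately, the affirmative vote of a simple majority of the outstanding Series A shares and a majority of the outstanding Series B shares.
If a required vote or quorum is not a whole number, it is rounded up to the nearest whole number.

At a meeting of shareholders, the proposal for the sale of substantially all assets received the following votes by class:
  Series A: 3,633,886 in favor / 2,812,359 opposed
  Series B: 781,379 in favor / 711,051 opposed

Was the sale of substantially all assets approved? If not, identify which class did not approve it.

Series A: a majority of 7267770 is 3633886; 3,633,886 required, 3,633,886 in favor — approved.
Series B: a majority of 1563401 is 781701; 781,701 required, 781,379 in favor — not approved.

Not approved — the Series B shares did not give the required vote.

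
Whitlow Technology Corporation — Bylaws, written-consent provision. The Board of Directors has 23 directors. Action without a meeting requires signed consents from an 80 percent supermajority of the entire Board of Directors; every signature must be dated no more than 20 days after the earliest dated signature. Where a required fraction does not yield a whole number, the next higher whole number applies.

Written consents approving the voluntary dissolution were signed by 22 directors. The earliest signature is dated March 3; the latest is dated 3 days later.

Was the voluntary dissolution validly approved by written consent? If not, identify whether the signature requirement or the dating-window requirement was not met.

Signatures required: an 80 percent supermajority of 23 — 4/5 of 23 = 18.40, rounded up to 19, so 19 needed; 22 signed. Sufficient.
Dating window: the latest signature is 3 days after the earliest; the limit is 20 days. Within the window.

Effective — both the signature and dating-window requirements are satisfied.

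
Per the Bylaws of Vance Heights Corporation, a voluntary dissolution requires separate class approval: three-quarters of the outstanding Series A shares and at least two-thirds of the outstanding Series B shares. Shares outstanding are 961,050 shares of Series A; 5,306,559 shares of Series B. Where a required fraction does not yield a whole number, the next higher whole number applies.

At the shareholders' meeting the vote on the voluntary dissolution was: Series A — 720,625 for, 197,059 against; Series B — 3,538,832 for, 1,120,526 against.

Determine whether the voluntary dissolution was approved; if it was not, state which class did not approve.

Series A: 3/4 of 961050 = 720787.50, rounded up to 720788; 720,788 required, 720,625 in favor — not approved.
Series B: 2/3 of 5306559 = 3537706; 3,537,706 required, 3,538,832 in favor — approved.

Not approved — the Series A shares did not give the required vote.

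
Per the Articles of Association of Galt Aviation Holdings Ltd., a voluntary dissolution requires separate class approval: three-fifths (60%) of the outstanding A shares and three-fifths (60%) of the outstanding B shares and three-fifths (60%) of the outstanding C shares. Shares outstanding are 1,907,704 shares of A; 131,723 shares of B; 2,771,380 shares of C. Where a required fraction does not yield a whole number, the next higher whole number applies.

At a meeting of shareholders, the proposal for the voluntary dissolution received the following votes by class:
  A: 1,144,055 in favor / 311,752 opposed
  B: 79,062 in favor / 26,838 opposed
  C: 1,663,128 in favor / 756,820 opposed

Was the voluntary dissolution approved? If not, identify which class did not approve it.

A: 3/5 of 1907704 = 1144622.40, rounded up to 1144623; 1,144,623 required, 1,144,055 in favor — not approved.
B: 3/5 of 131723 = 79033.80, rounded up to 79034; 79,034 required, 79,062 in favor — approved.
C: 3/5 of 2771380 = 1662828; 1,662,828 required, 1,663,128 in favor — approved.

Not approved — the A shares did not give the required vote.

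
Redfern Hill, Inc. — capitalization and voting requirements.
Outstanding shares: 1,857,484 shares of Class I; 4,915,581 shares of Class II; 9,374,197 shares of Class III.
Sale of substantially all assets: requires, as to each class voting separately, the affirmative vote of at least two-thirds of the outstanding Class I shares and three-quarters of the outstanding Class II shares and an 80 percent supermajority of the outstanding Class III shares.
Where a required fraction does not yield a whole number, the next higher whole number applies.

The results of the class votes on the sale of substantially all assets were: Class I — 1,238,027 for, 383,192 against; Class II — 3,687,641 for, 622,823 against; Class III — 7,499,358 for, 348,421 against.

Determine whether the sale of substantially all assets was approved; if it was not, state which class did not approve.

Not approved — the Class I shares did not give the required vote.

Class I: 2/3 of 1857484 = 1238322.67, rounded up to 1238323; 1,238,323 required, 1,238,027 in favor — not approved.
Class II: 3/4 of 4915581 = 3686685.75, rounded up to 3686686; 3,686,686 required, 3,687,641 in favor — approved.
Class III: 4/5 of 9374197 = 7499357.60, rounded up to 7499358; 7,499,358 required, 7,499,358 in favor — approved.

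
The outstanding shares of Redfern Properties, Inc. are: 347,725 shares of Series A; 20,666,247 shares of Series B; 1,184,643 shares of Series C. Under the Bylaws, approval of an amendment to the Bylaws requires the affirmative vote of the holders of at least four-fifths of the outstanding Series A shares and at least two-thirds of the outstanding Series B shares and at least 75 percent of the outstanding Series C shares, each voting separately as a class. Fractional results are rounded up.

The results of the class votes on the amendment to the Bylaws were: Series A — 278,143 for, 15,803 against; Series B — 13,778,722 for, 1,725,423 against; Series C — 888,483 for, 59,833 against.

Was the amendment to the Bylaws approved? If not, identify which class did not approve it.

Series A: 4/5 of 347725 = 278180; 278,180 required, 278,143 in favor — not approved.
Series B: 2/3 of 20666247 = 13777498; 13,777,498 required, 13,778,722 in favor — approved.
Series C: 3/4 of 1184643 = 888482.25, rounded up to 888483; 888,483 required, 888,483 in favor — approved.

Not approved — the Series A shares did not give the required vote.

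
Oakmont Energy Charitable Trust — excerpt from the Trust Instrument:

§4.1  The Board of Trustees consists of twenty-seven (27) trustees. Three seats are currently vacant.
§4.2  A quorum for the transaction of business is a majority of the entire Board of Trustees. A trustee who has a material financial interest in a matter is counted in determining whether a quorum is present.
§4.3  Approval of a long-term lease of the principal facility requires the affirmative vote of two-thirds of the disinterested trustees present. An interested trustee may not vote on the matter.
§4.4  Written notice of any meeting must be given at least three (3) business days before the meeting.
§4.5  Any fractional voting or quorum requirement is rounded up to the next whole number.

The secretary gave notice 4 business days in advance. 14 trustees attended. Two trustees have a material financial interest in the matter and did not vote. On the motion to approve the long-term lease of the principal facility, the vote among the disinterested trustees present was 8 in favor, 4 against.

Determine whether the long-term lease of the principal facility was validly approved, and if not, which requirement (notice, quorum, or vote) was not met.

Valid — all requirements satisfied.

Notice: 4 business days given; 3 required (4 ≥ 3). Satisfied.
Quorum: 14 present (interested trustees count toward quorum); quorum is 14. Satisfied.
Vote: the long-term lease of the principal facility requires two-thirds of the disinterested trustees present (14 − 2 = 12). 2/3 of 12 = 8, so 8 affirmative votes are needed; 8 voted in favor. Satisfied.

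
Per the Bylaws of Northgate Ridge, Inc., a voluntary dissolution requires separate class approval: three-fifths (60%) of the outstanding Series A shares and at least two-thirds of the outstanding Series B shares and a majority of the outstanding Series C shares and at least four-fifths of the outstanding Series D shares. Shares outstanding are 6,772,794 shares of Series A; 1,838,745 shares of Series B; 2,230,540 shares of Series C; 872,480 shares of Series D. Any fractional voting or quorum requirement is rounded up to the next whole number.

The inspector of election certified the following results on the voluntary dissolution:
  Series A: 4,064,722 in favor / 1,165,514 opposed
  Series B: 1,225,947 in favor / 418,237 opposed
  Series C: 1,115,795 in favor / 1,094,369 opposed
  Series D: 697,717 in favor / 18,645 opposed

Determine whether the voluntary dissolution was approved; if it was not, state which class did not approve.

Not approved — the Series D shares did not give the required vote.

Series A: 3/5 of 6772794 = 4063676.40, rounded up to 4063677; 4,063,677 required, 4,064,722 in favor — approved.
Series B: 2/3 of 1838745 = 1225830; 1,225,830 required, 1,225,947 in favor — approved.
Series C: a majority of 2230540 is 1115271; 1,115,271 required, 1,115,795 in favor — approved.
Series D: 4/5 of 872480 = 697984; 697,984 required, 697,717 in favor — not approved.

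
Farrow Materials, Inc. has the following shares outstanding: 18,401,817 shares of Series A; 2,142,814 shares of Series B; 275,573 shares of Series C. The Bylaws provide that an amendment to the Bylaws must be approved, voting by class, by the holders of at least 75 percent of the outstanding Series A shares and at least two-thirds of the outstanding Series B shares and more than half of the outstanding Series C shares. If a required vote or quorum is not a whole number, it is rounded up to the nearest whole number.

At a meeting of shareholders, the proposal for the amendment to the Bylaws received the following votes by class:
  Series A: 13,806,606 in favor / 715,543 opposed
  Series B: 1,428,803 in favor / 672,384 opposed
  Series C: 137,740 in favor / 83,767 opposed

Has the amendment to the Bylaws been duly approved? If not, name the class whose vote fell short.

Not approved — the Series C shares did not give the required vote.

Series A: 3/4 of 18401817 = 13801362.75, rounded up to 13801363; 13,801,363 required, 13,806,606 in favor — approved.
Series B: 2/3 of 2142814 = 1428542.67, rounded up to 1428543; 1,428,543 required, 1,428,803 in favor — approved.
Series C: a majority of 275573 is 137787; 137,787 required, 137,740 in favor — not approved.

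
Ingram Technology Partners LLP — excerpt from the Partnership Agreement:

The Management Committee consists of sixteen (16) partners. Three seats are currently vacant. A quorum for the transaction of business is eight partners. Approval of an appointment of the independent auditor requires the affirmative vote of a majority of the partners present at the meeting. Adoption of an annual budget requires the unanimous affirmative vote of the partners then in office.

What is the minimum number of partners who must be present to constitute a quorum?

8

The quorum is fixed at 8.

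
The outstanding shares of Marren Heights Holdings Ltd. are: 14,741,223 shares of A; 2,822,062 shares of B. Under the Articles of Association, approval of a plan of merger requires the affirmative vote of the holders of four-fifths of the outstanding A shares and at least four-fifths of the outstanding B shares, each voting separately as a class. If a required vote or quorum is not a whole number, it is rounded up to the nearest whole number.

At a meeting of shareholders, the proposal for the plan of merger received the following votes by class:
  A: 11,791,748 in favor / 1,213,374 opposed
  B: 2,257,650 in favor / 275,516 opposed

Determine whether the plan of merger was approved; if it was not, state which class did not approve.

Not approved — the A shares did not give the required vote.

A: 4/5 of 14741223 = 11792978.40, rounded up to 11792979; 11,792,979 required, 11,791,748 in favor — not approved.
B: 4/5 of 2822062 = 2257649.60, rounded up to 2257650; 2,257,650 required, 2,257,650 in favor — approved.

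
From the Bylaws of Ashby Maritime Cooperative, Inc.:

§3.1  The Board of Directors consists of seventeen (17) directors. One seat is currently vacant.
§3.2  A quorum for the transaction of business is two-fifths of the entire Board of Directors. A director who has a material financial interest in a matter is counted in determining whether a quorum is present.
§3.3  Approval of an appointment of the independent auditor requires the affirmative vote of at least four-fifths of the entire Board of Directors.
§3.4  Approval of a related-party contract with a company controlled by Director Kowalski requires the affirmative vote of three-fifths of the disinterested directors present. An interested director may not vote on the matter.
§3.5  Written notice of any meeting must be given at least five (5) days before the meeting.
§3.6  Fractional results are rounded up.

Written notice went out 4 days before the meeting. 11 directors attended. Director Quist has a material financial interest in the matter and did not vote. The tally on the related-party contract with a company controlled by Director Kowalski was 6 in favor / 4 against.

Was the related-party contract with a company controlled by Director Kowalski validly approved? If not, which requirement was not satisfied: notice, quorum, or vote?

Invalid — notice requirement not satisfied.

Notice: 4 days given; 5 required (4 < 5). Not satisfied.
Quorum: 11 present (interested directors count toward quorum); quorum is 7. Satisfied.
Vote: the related-party contract with a company controlled by Director Kowalski requires three-fifths of the disinterested directors present (11 − 1 = 10). 3/5 of 10 = 6, so 6 affirmative votes are needed; 6 voted in favor. Satisfied.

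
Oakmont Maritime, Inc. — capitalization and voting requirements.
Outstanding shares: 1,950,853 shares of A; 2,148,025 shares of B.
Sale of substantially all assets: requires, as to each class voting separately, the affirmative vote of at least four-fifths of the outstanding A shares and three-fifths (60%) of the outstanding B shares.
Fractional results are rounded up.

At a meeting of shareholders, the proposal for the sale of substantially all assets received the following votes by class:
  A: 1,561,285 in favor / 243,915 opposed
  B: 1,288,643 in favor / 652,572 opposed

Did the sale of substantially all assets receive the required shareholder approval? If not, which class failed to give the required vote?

A: 4/5 of 1950853 = 1560682.40, rounded up to 1560683; 1,560,683 required, 1,561,285 in favor — approved.
B: 3/5 of 2148025 = 1288815; 1,288,815 required, 1,288,643 in favor — not approved.

Not approved — the B shares did not give the required vote.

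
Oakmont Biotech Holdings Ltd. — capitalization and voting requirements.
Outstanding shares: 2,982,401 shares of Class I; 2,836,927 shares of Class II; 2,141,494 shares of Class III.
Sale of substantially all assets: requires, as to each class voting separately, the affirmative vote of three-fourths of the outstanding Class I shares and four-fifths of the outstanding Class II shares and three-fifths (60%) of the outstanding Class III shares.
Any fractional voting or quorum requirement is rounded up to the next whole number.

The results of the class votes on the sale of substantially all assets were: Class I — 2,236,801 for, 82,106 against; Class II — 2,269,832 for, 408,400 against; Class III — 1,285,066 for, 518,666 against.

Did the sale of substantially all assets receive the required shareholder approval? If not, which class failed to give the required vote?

Approved — every class gave the required vote.

Class I: 3/4 of 2982401 = 2236800.75, rounded up to 2236801; 2,236,801 required, 2,236,801 in favor — approved.
Class II: 4/5 of 2836927 = 2269541.60, rounded up to 2269542; 2,269,542 required, 2,269,832 in favor — approved.
Class III: 3/5 of 2141494 = 1284896.40, rounded up to 1284897; 1,284,897 required, 1,285,066 in favor — approved.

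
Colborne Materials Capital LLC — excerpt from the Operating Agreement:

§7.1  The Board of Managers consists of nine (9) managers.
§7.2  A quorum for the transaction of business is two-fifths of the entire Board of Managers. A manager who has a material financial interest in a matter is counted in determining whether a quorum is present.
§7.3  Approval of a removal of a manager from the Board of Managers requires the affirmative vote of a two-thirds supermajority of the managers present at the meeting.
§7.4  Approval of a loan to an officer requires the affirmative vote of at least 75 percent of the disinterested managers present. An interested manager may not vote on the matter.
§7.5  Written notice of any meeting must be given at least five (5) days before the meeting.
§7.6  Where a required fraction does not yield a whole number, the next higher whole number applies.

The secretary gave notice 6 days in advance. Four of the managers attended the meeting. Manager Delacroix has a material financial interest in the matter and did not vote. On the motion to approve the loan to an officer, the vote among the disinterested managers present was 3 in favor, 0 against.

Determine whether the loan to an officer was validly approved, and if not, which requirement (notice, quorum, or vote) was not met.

Notice: 6 days given; 5 required (6 ≥ 5). Satisfied.
Quorum: 4 present (interested managers count toward quorum); quorum is 4. Satisfied.
Vote: the loan to an officer requires three-fourths of the disinterested managers present (4 − 1 = 3). 3/4 of 3 = 2.25, rounded up to 3, so 3 affirmative votes are needed; 3 voted in favor. Satisfied.

Valid — all requirements satisfied.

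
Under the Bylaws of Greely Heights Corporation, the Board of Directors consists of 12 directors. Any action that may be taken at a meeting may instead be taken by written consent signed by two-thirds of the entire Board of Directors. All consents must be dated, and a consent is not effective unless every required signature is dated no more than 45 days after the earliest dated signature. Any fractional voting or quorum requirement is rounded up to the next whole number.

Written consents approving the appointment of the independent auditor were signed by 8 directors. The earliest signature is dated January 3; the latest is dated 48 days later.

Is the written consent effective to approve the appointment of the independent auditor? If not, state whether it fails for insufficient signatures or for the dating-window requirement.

Signatures required: two-thirds of 12 — 2/3 of 12 = 8, so 8 needed; 8 signed. Sufficient.
Dating window: the latest signature is 48 days after the earliest; the limit is 45 days. Outside the window.

Not effective — dating-window requirement not satisfied.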